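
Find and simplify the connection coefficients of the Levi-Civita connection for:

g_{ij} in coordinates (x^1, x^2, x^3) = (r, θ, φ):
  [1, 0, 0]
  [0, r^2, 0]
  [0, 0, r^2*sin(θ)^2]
Using Γ^k_{ij} = (1/2) g^{km} (∂_i g_{mj} + ∂_j g_{mi} - ∂_m g_{ij}); the metric is diagonal, so only the m = k term contributes.
Non-zero symbols (using the symmetry Γ^k_{ij} = Γ^k_{ji}):
Γ^r_{θ θ} = (1/2) g^{rr} (∂_θ g_{rθ} + ∂_θ g_{rθ} - ∂_r g_{θθ}) = (1/2)(1)((0) + (0) - (2*r)) = -r
Γ^r_{φ φ} = (1/2) g^{rr} (∂_φ g_{rφ} + ∂_φ g_{rφ} - ∂_r g_{φφ}) = (1/2)(1)((0) + (0) - (2*r*sin(θ)^2)) = -r*sin(θ)^2
Γ^θ_{r θ} = (1/2) g^{θθ} (∂_r g_{θθ} + ∂_θ g_{θr} - ∂_θ g_{rθ}) = (1/2)(1/r^2)((2*r) + (0) - (0)) = 1/r
Γ^θ_{φ φ} = (1/2) g^{θθ} (∂_φ g_{θφ} + ∂_φ g_{θφ} - ∂_θ g_{φφ}) = (1/2)(1/r^2)((0) + (0) - (r^2*sin(2*θ))) = -sin(2*θ)/2
Γ^φ_{r φ} = (1/2) g^{φφ} (∂_r g_{φφ} + ∂_φ g_{φr} - ∂_φ g_{rφ}) = (1/2)(1/(r^2*sin(θ)^2))((2*r*sin(θ)^2) + (0) - (0)) = 1/r
Γ^φ_{θ φ} = (1/2) g^{φφ} (∂_θ g_{φφ} + ∂_φ g_{φθ} - ∂_φ g_{θφ}) = (1/2)(1/(r^2*sin(θ)^2))((r^2*sin(2*θ)) + (0) - (0)) = 1/tan(θ)
All other Christoffel symbols are zero.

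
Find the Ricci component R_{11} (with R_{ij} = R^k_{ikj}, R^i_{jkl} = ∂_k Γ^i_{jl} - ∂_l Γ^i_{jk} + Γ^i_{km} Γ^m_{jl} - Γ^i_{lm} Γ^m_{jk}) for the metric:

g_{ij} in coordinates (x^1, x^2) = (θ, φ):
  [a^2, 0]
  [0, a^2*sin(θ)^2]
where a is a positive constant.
Non-zero Christoffel symbols (Γ^k_{ij} = Γ^k_{ji}):
Γ^θ_{φ φ} = -sin(2*θ)/2
Γ^φ_{θ φ} = 1/tan(θ)
R^θ_{θ θ θ} = 0 (a repeated index in an antisymmetric pair)
R^φ_{θ φ θ} = ∂_φ Γ^φ_{θ θ} - ∂_θ Γ^φ_{θ φ} + Γ^φ_{φ m} Γ^m_{θ θ} - Γ^φ_{θ m} Γ^m_{θ φ}
  = (0) - (-1/sin(θ)^2) + (0) - (1/tan(θ)^2) = 1
R_{θθ} = R^θ_{θ θ θ} + R^φ_{θ φ θ} = (0) + (1) = 1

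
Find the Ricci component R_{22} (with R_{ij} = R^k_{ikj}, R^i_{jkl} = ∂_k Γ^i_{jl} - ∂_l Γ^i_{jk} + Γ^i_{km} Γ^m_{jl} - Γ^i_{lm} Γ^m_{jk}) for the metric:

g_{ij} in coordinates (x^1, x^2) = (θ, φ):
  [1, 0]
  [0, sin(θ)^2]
Non-zero Christoffel symbols (Γ^k_{ij} = Γ^k_{ji}):
Γ^θ_{φ φ} = -sin(2*θ)/2
Γ^φ_{θ φ} = 1/tan(θ)
R^θ_{φ θ φ} = ∂_θ Γ^θ_{φ φ} - ∂_φ Γ^θ_{φ θ} + Γ^θ_{θ m} Γ^m_{φ φ} - Γ^θ_{φ m} Γ^m_{φ θ}
  = (-cos(2*θ)) - (0) + (0) - (-cos(θ)^2) = sin(θ)^2
R^φ_{φ φ φ} = 0 (a repeated index in an antisymmetric pair)
R_{φφ} = R^θ_{φ θ φ} + R^φ_{φ φ φ} = (sin(θ)^2) + (0) = sin(θ)^2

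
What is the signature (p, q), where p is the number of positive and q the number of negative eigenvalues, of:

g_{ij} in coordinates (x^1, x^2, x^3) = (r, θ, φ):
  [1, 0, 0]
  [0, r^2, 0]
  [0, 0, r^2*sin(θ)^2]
The metric is diagonal, so its eigenvalues are the diagonal entries: 1, r^2, r^2*sin(θ)^2 (at a generic point, where coordinate-dependent entries are positive).
3 positive, 0 negative.
(3, 0) - Riemannian (positive definite)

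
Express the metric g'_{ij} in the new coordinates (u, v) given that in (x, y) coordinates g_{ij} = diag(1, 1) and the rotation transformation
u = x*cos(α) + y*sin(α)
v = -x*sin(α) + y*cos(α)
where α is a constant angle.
Invert the transformation: x = u*cos(α) - v*sin(α), y = u*sin(α) + v*cos(α)
g'_{ij} = (∂x^k/∂x'^i)(∂x^l/∂x'^j) g_{kl}; with g_{kl} = δ_{kl} this is Σ_k (∂x^k/∂x'^i)(∂x^k/∂x'^j).
Jacobian: ∂x/∂u = cos(α), ∂x/∂v = -sin(α), ∂y/∂u = sin(α), ∂y/∂v = cos(α)
g'_{uu} = (cos(α))(cos(α)) + (sin(α))(sin(α)) = 1
g'_{uv} = (cos(α))(-sin(α)) + (sin(α))(cos(α)) = 0
g'_{vv} = (-sin(α))(-sin(α)) + (cos(α))(cos(α)) = 1
g'_{ij} = diag(1, 1)
The Euclidean metric is invariant under rotations.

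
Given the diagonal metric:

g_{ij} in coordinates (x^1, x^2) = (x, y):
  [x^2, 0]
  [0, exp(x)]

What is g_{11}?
With x^1 = x, x^2 = y, g_{11} = g_{xx} is the row-1, column-1 entry of the matrix.
g_{11} = x^2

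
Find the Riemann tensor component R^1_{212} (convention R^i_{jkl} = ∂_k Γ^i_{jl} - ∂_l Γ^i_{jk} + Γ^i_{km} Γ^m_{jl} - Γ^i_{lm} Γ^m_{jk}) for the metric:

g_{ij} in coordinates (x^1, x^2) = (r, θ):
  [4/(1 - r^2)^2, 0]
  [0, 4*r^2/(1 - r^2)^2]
Non-zero Christoffel symbols (Γ^k_{ij} = Γ^k_{ji}):
Γ^r_{r r} = 2*r/(1 - r^2)
Γ^r_{θ θ} = (r^3 + r)/(r^2 - 1)
Γ^θ_{r θ} = (-r^2 - 1)/(r^3 - r)
R^r_{θ r θ} = ∂_r Γ^r_{θ θ} - ∂_θ Γ^r_{θ r} + Γ^r_{r m} Γ^m_{θ θ} - Γ^r_{θ m} Γ^m_{θ r}
  = ((r^4 - 4*r^2 - 1)/(r^2 - 1)^2) - (0) + (-2*r^2*(r^2 + 1)/(r^2 - 1)^2) - (-(r^2 + 1)^2/(r^2 - 1)^2) = -4*r^2/(r^2 - 1)^2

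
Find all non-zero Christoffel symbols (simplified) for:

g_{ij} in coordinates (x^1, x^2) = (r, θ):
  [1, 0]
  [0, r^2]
Using Γ^k_{ij} = (1/2) g^{km} (∂_i g_{mj} + ∂_j g_{mi} - ∂_m g_{ij}); the metric is diagonal, so only the m = k term contributes.
Non-zero symbols (using the symmetry Γ^k_{ij} = Γ^k_{ji}):
Γ^r_{θ θ} = (1/2) g^{rr} (∂_θ g_{rθ} + ∂_θ g_{rθ} - ∂_r g_{θθ}) = (1/2)(1)((0) + (0) - (2*r)) = -r
Γ^θ_{r θ} = (1/2) g^{θθ} (∂_r g_{θθ} + ∂_θ g_{θr} - ∂_θ g_{rθ}) = (1/2)(1/r^2)((2*r) + (0) - (0)) = 1/r
All other Christoffel symbols are zero.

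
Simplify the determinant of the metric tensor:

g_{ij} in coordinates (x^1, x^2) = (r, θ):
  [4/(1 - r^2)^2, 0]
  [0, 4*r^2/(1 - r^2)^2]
For a 2×2 metric: det(g) = g_{11}·g_{22} - g_{12}·g_{21}
= (4/(1 - r^2)^2)·(4*r^2/(1 - r^2)^2) - (0)·(0)
= 16*r^2/(1 - r^2)^4 - 0
det(g) = 16*r^2/(1 - r^2)^4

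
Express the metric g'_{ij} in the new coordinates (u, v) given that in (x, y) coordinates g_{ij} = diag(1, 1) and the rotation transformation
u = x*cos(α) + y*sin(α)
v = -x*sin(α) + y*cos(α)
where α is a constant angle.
Invert the transformation: x = u*cos(α) - v*sin(α), y = u*sin(α) + v*cos(α)
g'_{ij} = (∂x^k/∂x'^i)(∂x^l/∂x'^j) g_{kl}; with g_{kl} = δ_{kl} this is Σ_k (∂x^k/∂x'^i)(∂x^k/∂x'^j).
Jacobian: ∂x/∂u = cos(α), ∂x/∂v = -sin(α), ∂y/∂u = sin(α), ∂y/∂v = cos(α)
g'_{uu} = (cos(α))(cos(α)) + (sin(α))(sin(α)) = 1
g'_{uv} = (cos(α))(-sin(α)) + (sin(α))(cos(α)) = 0
g'_{vv} = (-sin(α))(-sin(α)) + (cos(α))(cos(α)) = 1
g'_{ij} = diag(1, 1)
The Euclidean metric is invariant under rotations.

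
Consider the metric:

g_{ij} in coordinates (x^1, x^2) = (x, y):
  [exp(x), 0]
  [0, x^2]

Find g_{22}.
With x^1 = x, x^2 = y, g_{22} = g_{yy} is the row-2, column-2 entry of the matrix.
g_{22} = x^2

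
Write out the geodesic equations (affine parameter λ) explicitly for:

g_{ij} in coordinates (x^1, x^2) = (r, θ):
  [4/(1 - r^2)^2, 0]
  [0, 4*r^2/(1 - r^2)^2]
Geodesic equation: d^2x^k/dλ^2 + Γ^k_{ij} (dx^i/dλ)(dx^j/dλ) = 0.
Non-zero Christoffel symbols:
Γ^r_{r r} = 2*r/(1 - r^2)
Γ^r_{θ θ} = (r^3 + r)/(r^2 - 1)
Γ^θ_{r θ} = (-r^2 - 1)/(r^3 - r)
Substituting (the symmetric pair Γ^k_{ij}, Γ^k_{ji} combines into a factor 2):
d^2r/dλ^2 + (2*r/(1 - r^2)) (dr/dλ)^2 + ((r^3 + r)/(r^2 - 1)) (dθ/dλ)^2 = 0
d^2θ/dλ^2 + ((-2*r^2 - 2)/(r^3 - r)) (dr/dλ)(dθ/dλ) = 0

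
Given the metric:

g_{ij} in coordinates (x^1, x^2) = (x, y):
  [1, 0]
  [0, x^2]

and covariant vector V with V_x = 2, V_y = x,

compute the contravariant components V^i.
Inverse metric (diagonal): g^{xx} = 1, g^{yy} = 1/x^2
V^i = g^{ij} V_j:
V^x = (1)(2) + (0)(x) = 2
V^y = (0)(2) + (1/x^2)(x) = 1/x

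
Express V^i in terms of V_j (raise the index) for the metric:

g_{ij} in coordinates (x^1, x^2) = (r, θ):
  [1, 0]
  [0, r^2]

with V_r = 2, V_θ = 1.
Inverse metric (diagonal): g^{rr} = 1, g^{θθ} = 1/r^2
V^i = g^{ij} V_j:
V^r = (1)(2) + (0)(1) = 2
V^θ = (0)(2) + (1/r^2)(1) = 1/r^2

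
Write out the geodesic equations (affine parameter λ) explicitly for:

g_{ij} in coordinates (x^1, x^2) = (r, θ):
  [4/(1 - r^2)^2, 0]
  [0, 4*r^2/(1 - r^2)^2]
Geodesic equation: d^2x^k/dλ^2 + Γ^k_{ij} (dx^i/dλ)(dx^j/dλ) = 0.
Non-zero Christoffel symbols:
Γ^r_{r r} = 2*r/(1 - r^2)
Γ^r_{θ θ} = (r^3 + r)/(r^2 - 1)
Γ^θ_{r θ} = (-r^2 - 1)/(r^3 - r)
Substituting (the symmetric pair Γ^k_{ij}, Γ^k_{ji} combines into a factor 2):
d^2r/dλ^2 + (2*r/(1 - r^2)) (dr/dλ)^2 + ((r^3 + r)/(r^2 - 1)) (dθ/dλ)^2 = 0
d^2θ/dλ^2 + ((-2*r^2 - 2)/(r^3 - r)) (dr/dλ)(dθ/dλ) = 0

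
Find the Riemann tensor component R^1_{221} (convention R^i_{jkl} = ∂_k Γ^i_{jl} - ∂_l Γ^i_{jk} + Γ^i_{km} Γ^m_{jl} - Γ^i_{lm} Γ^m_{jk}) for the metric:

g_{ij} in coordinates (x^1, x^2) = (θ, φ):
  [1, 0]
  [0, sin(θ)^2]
Non-zero Christoffel symbols (Γ^k_{ij} = Γ^k_{ji}):
Γ^θ_{φ φ} = -sin(2*θ)/2
Γ^φ_{θ φ} = 1/tan(θ)
R^θ_{φ φ θ} = ∂_φ Γ^θ_{φ θ} - ∂_θ Γ^θ_{φ φ} + Γ^θ_{φ m} Γ^m_{φ θ} - Γ^θ_{θ m} Γ^m_{φ φ}
  = (0) - (-cos(2*θ)) + (-cos(θ)^2) - (0) = -sin(θ)^2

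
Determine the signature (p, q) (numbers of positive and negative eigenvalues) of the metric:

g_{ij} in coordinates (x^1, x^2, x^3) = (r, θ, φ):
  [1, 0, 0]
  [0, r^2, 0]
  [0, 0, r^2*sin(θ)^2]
The metric is diagonal, so its eigenvalues are the diagonal entries: 1, r^2, r^2*sin(θ)^2 (at a generic point, where coordinate-dependent entries are positive).
3 positive, 0 negative.
(3, 0) - Riemannian (positive definite)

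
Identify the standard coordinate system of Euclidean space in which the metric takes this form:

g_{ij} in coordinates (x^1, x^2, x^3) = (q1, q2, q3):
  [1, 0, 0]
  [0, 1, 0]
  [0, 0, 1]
All components are constant and the metric is the identity, i.e. orthonormal rectilinear coordinates.
Cartesian (3D) coordinates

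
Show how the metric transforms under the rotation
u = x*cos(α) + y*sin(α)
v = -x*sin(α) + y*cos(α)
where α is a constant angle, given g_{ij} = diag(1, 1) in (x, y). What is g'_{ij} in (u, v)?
Invert the transformation: x = u*cos(α) - v*sin(α), y = u*sin(α) + v*cos(α)
g'_{ij} = (∂x^k/∂x'^i)(∂x^l/∂x'^j) g_{kl}; with g_{kl} = δ_{kl} this is Σ_k (∂x^k/∂x'^i)(∂x^k/∂x'^j).
Jacobian: ∂x/∂u = cos(α), ∂x/∂v = -sin(α), ∂y/∂u = sin(α), ∂y/∂v = cos(α)
g'_{uu} = (cos(α))(cos(α)) + (sin(α))(sin(α)) = 1
g'_{uv} = (cos(α))(-sin(α)) + (sin(α))(cos(α)) = 0
g'_{vv} = (-sin(α))(-sin(α)) + (cos(α))(cos(α)) = 1
g'_{ij} = diag(1, 1)
The Euclidean metric is invariant under rotations.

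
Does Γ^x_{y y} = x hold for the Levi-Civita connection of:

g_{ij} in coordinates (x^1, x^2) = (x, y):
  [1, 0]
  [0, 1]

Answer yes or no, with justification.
Γ^x_{y y} = (1/2) g^{xx} (∂_y g_{xy} + ∂_y g_{xy} - ∂_x g_{yy}) = (1/2)(1)((0) + (0) - (0)) = 0
This differs from the proposed value x.
No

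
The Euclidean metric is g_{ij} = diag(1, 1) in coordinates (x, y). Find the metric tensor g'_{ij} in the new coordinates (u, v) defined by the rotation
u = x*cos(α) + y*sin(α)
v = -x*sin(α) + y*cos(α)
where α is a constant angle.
Invert the transformation: x = u*cos(α) - v*sin(α), y = u*sin(α) + v*cos(α)
g'_{ij} = (∂x^k/∂x'^i)(∂x^l/∂x'^j) g_{kl}; with g_{kl} = δ_{kl} this is Σ_k (∂x^k/∂x'^i)(∂x^k/∂x'^j).
Jacobian: ∂x/∂u = cos(α), ∂x/∂v = -sin(α), ∂y/∂u = sin(α), ∂y/∂v = cos(α)
g'_{uu} = (cos(α))(cos(α)) + (sin(α))(sin(α)) = 1
g'_{uv} = (cos(α))(-sin(α)) + (sin(α))(cos(α)) = 0
g'_{vv} = (-sin(α))(-sin(α)) + (cos(α))(cos(α)) = 1
g'_{ij} = diag(1, 1)
The Euclidean metric is invariant under rotations.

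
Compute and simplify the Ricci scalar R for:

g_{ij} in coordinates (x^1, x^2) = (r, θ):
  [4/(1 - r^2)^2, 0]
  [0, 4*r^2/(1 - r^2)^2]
Non-zero Christoffel symbols (Γ^k_{ij} = Γ^k_{ji}):
Γ^r_{r r} = 2*r/(1 - r^2)
Γ^r_{θ θ} = (r^3 + r)/(r^2 - 1)
Γ^θ_{r θ} = (-r^2 - 1)/(r^3 - r)
Ricci tensor (R_{ij} = R^k_{ikj}): R_{rr} = -4/(r^2 - 1)^2, R_{rθ} = 0, R_{θθ} = -4*r^2/(r^2 - 1)^2
Inverse metric: g^{rr} = (1 - r^2)^2/4, g^{θθ} = (1 - r^2)^2/(4*r^2)
R = g^{ij} R_{ij} = ((1 - r^2)^2/4)(-4/(r^2 - 1)^2) + ((1 - r^2)^2/(4*r^2))(-4*r^2/(r^2 - 1)^2) = -2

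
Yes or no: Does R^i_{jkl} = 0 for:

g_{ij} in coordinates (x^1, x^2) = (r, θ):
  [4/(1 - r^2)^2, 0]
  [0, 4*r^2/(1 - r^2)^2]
Non-zero Christoffel symbols:
Γ^r_{r r} = 2*r/(1 - r^2)
Γ^r_{θ θ} = (r^3 + r)/(r^2 - 1)
Γ^θ_{r θ} = (-r^2 - 1)/(r^3 - r)
Ricci tensor: R_{rr} = -4/(r^2 - 1)^2, R_{rθ} = 0, R_{θθ} = -4*r^2/(r^2 - 1)^2
The Ricci tensor is non-zero, so the Riemann tensor is non-zero: not flat.
No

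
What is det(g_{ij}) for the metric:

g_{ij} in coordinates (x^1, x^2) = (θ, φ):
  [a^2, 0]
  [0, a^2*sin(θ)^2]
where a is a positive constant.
For a 2×2 metric: det(g) = g_{11}·g_{22} - g_{12}·g_{21}
= (a^2)·(a^2*sin(θ)^2) - (0)·(0)
= a^4*sin(θ)^2 - 0
det(g) = a^4*sin(θ)^2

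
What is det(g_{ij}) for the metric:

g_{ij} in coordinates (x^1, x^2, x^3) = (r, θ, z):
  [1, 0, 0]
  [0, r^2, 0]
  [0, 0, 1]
Diagonal metric: det(g) = g_{11}·g_{22}·g_{33}
= (1)·(r^2)·(1)
det(g) = r^2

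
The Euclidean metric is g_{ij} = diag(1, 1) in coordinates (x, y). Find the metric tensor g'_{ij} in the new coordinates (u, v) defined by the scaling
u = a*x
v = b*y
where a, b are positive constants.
Invert the transformation: x = u/a, y = v/b
g'_{ij} = (∂x^k/∂x'^i)(∂x^l/∂x'^j) g_{kl}; with g_{kl} = δ_{kl} this is Σ_k (∂x^k/∂x'^i)(∂x^k/∂x'^j).
Jacobian: ∂x/∂u = 1/a, ∂x/∂v = 0, ∂y/∂u = 0, ∂y/∂v = 1/b
g'_{uu} = (1/a)(1/a) + (0)(0) = 1/a^2
g'_{uv} = (1/a)(0) + (0)(1/b) = 0
g'_{vv} = (0)(0) + (1/b)(1/b) = 1/b^2
g'_{ij} = diag(1/a^2, 1/b^2)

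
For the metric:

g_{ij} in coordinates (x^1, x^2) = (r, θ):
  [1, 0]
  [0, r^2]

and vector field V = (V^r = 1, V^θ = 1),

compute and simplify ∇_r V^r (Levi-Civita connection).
Non-zero Christoffel symbols:
Γ^r_{θ θ} = -r
Γ^θ_{r θ} = 1/r
∇_r V^r = ∂_r V^r + Γ^r_{r j} V^j
  = (0) + (0)(1) + (0)(1)
  = 0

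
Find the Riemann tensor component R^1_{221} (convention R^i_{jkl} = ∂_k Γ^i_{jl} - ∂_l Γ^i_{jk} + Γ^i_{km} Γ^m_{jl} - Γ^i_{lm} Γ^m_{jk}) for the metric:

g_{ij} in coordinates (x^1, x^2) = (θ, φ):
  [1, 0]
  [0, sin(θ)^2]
Non-zero Christoffel symbols (Γ^k_{ij} = Γ^k_{ji}):
Γ^θ_{φ φ} = -sin(2*θ)/2
Γ^φ_{θ φ} = 1/tan(θ)
R^θ_{φ φ θ} = ∂_φ Γ^θ_{φ θ} - ∂_θ Γ^θ_{φ φ} + Γ^θ_{φ m} Γ^m_{φ θ} - Γ^θ_{θ m} Γ^m_{φ φ}
  = (0) - (-cos(2*θ)) + (-cos(θ)^2) - (0) = -sin(θ)^2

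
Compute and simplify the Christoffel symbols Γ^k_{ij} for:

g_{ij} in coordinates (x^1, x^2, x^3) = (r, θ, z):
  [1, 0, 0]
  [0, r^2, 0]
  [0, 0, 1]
Using Γ^k_{ij} = (1/2) g^{km} (∂_i g_{mj} + ∂_j g_{mi} - ∂_m g_{ij}); the metric is diagonal, so only the m = k term contributes.
Non-zero symbols (using the symmetry Γ^k_{ij} = Γ^k_{ji}):
Γ^r_{θ θ} = (1/2) g^{rr} (∂_θ g_{rθ} + ∂_θ g_{rθ} - ∂_r g_{θθ}) = (1/2)(1)((0) + (0) - (2*r)) = -r
Γ^θ_{r θ} = (1/2) g^{θθ} (∂_r g_{θθ} + ∂_θ g_{θr} - ∂_θ g_{rθ}) = (1/2)(1/r^2)((2*r) + (0) - (0)) = 1/r
All other Christoffel symbols are zero.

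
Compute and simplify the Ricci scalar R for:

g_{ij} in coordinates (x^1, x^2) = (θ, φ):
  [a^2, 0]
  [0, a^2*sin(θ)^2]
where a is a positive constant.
Non-zero Christoffel symbols (Γ^k_{ij} = Γ^k_{ji}):
Γ^θ_{φ φ} = -sin(2*θ)/2
Γ^φ_{θ φ} = 1/tan(θ)
Ricci tensor (R_{ij} = R^k_{ikj}): R_{θθ} = 1, R_{θφ} = 0, R_{φφ} = sin(θ)^2
Inverse metric: g^{θθ} = 1/a^2, g^{φφ} = 1/(a^2*sin(θ)^2)
R = g^{ij} R_{ij} = (1/a^2)(1) + (1/(a^2*sin(θ)^2))(sin(θ)^2) = 2/a^2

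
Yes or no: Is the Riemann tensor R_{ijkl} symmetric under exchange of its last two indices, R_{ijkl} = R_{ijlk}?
It is antisymmetric in the last pair: R_{ijkl} = -R_{ijlk}.
No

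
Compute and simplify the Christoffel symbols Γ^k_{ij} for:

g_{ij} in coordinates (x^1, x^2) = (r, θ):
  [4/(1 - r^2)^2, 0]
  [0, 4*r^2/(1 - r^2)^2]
Using Γ^k_{ij} = (1/2) g^{km} (∂_i g_{mj} + ∂_j g_{mi} - ∂_m g_{ij}); the metric is diagonal, so only the m = k term contributes.
Non-zero symbols (using the symmetry Γ^k_{ij} = Γ^k_{ji}):
Γ^r_{r r} = (1/2) g^{rr} (∂_r g_{rr} + ∂_r g_{rr} - ∂_r g_{rr}) = (1/2)((1 - r^2)^2/4)((16*r/(1 - r^2)^3) + (16*r/(1 - r^2)^3) - (16*r/(1 - r^2)^3)) = 2*r/(1 - r^2)
Γ^r_{θ θ} = (1/2) g^{rr} (∂_θ g_{rθ} + ∂_θ g_{rθ} - ∂_r g_{θθ}) = (1/2)((1 - r^2)^2/4)((0) + (0) - (-8*(r^3 + r)/(r^2 - 1)^3)) = (r^3 + r)/(r^2 - 1)
Γ^θ_{r θ} = (1/2) g^{θθ} (∂_r g_{θθ} + ∂_θ g_{θr} - ∂_θ g_{rθ}) = (1/2)((1 - r^2)^2/(4*r^2))((-8*(r^3 + r)/(r^2 - 1)^3) + (0) - (0)) = (-r^2 - 1)/(r^3 - r)
All other Christoffel symbols are zero.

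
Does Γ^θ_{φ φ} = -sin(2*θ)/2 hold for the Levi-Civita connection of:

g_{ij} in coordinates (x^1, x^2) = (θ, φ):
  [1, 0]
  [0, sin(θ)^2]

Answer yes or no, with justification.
Γ^θ_{φ φ} = (1/2) g^{θθ} (∂_φ g_{θφ} + ∂_φ g_{θφ} - ∂_θ g_{φφ}) = (1/2)(1)((0) + (0) - (sin(2*θ))) = -sin(2*θ)/2
This equals the proposed value -sin(2*θ)/2.
Yes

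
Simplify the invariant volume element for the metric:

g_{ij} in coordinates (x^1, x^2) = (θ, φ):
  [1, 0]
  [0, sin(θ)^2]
det(g) = sin(θ)^2
√|det(g)| = sin(θ) (taking 0 < θ < π so that |sin(θ)| = sin(θ))
Volume element: dV = sin(θ) dθ dφ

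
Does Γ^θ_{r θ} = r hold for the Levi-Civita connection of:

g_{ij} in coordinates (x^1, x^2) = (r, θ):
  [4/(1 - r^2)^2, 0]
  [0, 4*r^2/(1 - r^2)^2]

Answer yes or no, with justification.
Γ^θ_{r θ} = (1/2) g^{θθ} (∂_r g_{θθ} + ∂_θ g_{θr} - ∂_θ g_{rθ}) = (1/2)((1 - r^2)^2/(4*r^2))((-8*(r^3 + r)/(r^2 - 1)^3) + (0) - (0)) = (-r^2 - 1)/(r^3 - r)
This differs from the proposed value r.
No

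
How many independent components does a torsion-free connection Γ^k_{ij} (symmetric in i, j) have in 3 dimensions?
Γ^k_{ij} has n choices for the upper index and n(n+1)/2 independent symmetric lower index pairs.
Total = 3 × 3×4/2 = 3 × 6 = 18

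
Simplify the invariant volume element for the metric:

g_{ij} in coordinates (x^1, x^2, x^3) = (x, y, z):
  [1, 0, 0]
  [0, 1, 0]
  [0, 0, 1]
det(g) = 1
√|det(g)| = 1
Volume element: dV = 1 dx dy dz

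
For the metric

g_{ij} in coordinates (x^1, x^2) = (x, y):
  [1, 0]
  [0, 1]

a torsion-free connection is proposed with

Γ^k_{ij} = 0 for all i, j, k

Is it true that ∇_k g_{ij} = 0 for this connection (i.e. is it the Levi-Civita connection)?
Using ∇_k g_{ij} = ∂_k g_{ij} - Γ^m_{ki} g_{mj} - Γ^m_{kj} g_{im}:
e.g. ∇_y g_{yy} = (0) - (0) - (0) = 0
Every component ∇_k g_{ij} vanishes: the connection is metric compatible.
Yes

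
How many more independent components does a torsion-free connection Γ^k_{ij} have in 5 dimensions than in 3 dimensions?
Independent components in n dimensions: n × n(n+1)/2 = n^2(n+1)/2.
5D: 5 × 15 = 75
3D: 3 × 6 = 18
Difference = 75 - 18 = 57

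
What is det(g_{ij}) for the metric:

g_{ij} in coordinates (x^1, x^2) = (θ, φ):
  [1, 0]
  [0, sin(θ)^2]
For a 2×2 metric: det(g) = g_{11}·g_{22} - g_{12}·g_{21}
= (1)·(sin(θ)^2) - (0)·(0)
= sin(θ)^2 - 0
det(g) = sin(θ)^2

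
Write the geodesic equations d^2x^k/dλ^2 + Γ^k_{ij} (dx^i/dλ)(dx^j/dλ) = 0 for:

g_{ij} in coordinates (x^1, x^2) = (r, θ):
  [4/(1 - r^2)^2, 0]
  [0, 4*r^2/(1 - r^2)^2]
Geodesic equation: d^2x^k/dλ^2 + Γ^k_{ij} (dx^i/dλ)(dx^j/dλ) = 0.
Non-zero Christoffel symbols:
Γ^r_{r r} = 2*r/(1 - r^2)
Γ^r_{θ θ} = (r^3 + r)/(r^2 - 1)
Γ^θ_{r θ} = (-r^2 - 1)/(r^3 - r)
Substituting (the symmetric pair Γ^k_{ij}, Γ^k_{ji} combines into a factor 2):
d^2r/dλ^2 + (2*r/(1 - r^2)) (dr/dλ)^2 + ((r^3 + r)/(r^2 - 1)) (dθ/dλ)^2 = 0
d^2θ/dλ^2 + ((-2*r^2 - 2)/(r^3 - r)) (dr/dλ)(dθ/dλ) = 0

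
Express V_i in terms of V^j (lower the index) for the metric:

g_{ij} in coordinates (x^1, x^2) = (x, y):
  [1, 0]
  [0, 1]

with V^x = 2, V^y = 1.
V_i = g_{ij} V^j:
V_x = (1)(2) + (0)(1) = 2
V_y = (0)(2) + (1)(1) = 1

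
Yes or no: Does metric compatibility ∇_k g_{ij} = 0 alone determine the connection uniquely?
One also needs vanishing torsion; metric compatibility plus torsion-freeness singles out the Levi-Civita connection.
No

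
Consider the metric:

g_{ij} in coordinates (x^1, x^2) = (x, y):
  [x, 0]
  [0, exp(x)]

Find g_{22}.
With x^1 = x, x^2 = y, g_{22} = g_{yy} is the row-2, column-2 entry of the matrix.
g_{22} = exp(x)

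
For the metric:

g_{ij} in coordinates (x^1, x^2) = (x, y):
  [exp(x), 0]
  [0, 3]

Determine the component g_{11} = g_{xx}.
With x^1 = x, x^2 = y, g_{11} = g_{xx} is the row-1, column-1 entry of the matrix.
g_{11} = exp(x)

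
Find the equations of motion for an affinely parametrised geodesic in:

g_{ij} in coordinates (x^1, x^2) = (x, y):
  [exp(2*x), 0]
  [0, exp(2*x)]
Geodesic equation: d^2x^k/dλ^2 + Γ^k_{ij} (dx^i/dλ)(dx^j/dλ) = 0.
Non-zero Christoffel symbols:
Γ^x_{x x} = 1
Γ^x_{y y} = -1
Γ^y_{x y} = 1
Substituting (the symmetric pair Γ^k_{ij}, Γ^k_{ji} combines into a factor 2):
d^2x/dλ^2 + (dx/dλ)^2 - (dy/dλ)^2 = 0
d^2y/dλ^2 + 2 (dx/dλ)(dy/dλ) = 0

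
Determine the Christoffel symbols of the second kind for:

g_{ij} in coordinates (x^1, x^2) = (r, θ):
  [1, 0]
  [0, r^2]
Using Γ^k_{ij} = (1/2) g^{km} (∂_i g_{mj} + ∂_j g_{mi} - ∂_m g_{ij}); the metric is diagonal, so only the m = k term contributes.
Non-zero symbols (using the symmetry Γ^k_{ij} = Γ^k_{ji}):
Γ^r_{θ θ} = (1/2) g^{rr} (∂_θ g_{rθ} + ∂_θ g_{rθ} - ∂_r g_{θθ}) = (1/2)(1)((0) + (0) - (2*r)) = -r
Γ^θ_{r θ} = (1/2) g^{θθ} (∂_r g_{θθ} + ∂_θ g_{θr} - ∂_θ g_{rθ}) = (1/2)(1/r^2)((2*r) + (0) - (0)) = 1/r
All other Christoffel symbols are zero.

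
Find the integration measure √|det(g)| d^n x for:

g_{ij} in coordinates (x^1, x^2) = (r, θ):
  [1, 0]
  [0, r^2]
det(g) = r^2
√|det(g)| = r
Volume element: dV = r dr dθ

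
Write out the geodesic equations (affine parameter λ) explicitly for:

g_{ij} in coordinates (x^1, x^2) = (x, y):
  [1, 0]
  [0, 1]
Geodesic equation: d^2x^k/dλ^2 + Γ^k_{ij} (dx^i/dλ)(dx^j/dλ) = 0.
All Christoffel symbols vanish, so the geodesics are straight lines:
d^2x/dλ^2 = 0
d^2y/dλ^2 = 0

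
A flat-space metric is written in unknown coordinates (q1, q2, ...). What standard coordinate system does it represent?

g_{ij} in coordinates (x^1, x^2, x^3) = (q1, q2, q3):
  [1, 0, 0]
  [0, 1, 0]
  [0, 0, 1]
All components are constant and the metric is the identity, i.e. orthonormal rectilinear coordinates.
Cartesian (3D) coordinates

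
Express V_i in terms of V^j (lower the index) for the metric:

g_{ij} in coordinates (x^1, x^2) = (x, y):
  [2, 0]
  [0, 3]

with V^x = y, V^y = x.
V_i = g_{ij} V^j:
V_x = (2)(y) + (0)(x) = 2*y
V_y = (0)(y) + (3)(x) = 3*x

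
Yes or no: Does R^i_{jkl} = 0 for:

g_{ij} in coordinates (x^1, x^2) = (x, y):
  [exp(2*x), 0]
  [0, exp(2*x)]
Non-zero Christoffel symbols:
Γ^x_{x x} = 1
Γ^x_{y y} = -1
Γ^y_{x y} = 1
Ricci tensor: R_{xx} = 0, R_{xy} = 0, R_{yy} = 0
All R_{ij} vanish; in 2 dimensions the Riemann tensor is fully determined by the Ricci tensor, so R^i_{jkl} = 0: the metric is flat (curvilinear coordinates on flat space).
Yes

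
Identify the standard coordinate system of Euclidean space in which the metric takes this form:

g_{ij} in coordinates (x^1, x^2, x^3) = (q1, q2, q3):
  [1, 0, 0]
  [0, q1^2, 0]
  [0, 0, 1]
The line element ds^2 = dq1^2 + q1^2 dq2^2 + dq3^2 is dr^2 + r^2 dθ^2 + dz^2 with q1 = r, q2 = θ, q3 = z.
cylindrical coordinates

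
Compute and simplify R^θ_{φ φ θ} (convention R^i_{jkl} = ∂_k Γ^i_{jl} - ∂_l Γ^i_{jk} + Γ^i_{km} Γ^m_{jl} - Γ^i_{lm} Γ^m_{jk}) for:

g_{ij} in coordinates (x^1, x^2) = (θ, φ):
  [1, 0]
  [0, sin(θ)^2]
Non-zero Christoffel symbols (Γ^k_{ij} = Γ^k_{ji}):
Γ^θ_{φ φ} = -sin(2*θ)/2
Γ^φ_{θ φ} = 1/tan(θ)
R^θ_{φ φ θ} = ∂_φ Γ^θ_{φ θ} - ∂_θ Γ^θ_{φ φ} + Γ^θ_{φ m} Γ^m_{φ θ} - Γ^θ_{θ m} Γ^m_{φ φ}
  = (0) - (-cos(2*θ)) + (-cos(θ)^2) - (0) = -sin(θ)^2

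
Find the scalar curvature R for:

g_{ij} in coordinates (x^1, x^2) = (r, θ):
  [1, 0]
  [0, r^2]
Non-zero Christoffel symbols (Γ^k_{ij} = Γ^k_{ji}):
Γ^r_{θ θ} = -r
Γ^θ_{r θ} = 1/r
Ricci tensor (R_{ij} = R^k_{ikj}): R_{rr} = 0, R_{rθ} = 0, R_{θθ} = 0
Inverse metric: g^{rr} = 1, g^{θθ} = 1/r^2
R = g^{ij} R_{ij} = (1)(0) + (1/r^2)(0) = 0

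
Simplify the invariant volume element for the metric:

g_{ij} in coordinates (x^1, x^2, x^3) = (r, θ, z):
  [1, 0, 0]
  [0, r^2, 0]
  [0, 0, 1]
det(g) = r^2
√|det(g)| = r
Volume element: dV = r dr dθ dz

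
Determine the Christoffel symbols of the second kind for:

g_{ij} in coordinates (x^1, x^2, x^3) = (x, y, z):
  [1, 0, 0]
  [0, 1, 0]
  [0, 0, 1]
Using Γ^k_{ij} = (1/2) g^{km} (∂_i g_{mj} + ∂_j g_{mi} - ∂_m g_{ij}); the metric is diagonal, so only the m = k term contributes.
Every metric component is constant, so all ∂_m g_{ij} = 0 and every Christoffel symbol vanishes.
All Christoffel symbols are zero.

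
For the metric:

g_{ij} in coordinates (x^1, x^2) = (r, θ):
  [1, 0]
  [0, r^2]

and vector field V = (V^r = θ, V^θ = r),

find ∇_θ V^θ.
Non-zero Christoffel symbols:
Γ^r_{θ θ} = -r
Γ^θ_{r θ} = 1/r
∇_θ V^θ = ∂_θ V^θ + Γ^θ_{θ j} V^j
  = (0) + (1/r)(θ) + (0)(r)
  = θ/r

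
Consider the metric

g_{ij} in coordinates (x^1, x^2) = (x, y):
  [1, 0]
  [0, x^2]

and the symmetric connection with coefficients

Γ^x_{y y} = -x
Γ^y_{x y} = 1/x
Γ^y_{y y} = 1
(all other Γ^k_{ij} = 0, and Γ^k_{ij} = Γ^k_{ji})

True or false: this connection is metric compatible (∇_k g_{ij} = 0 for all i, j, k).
Using ∇_k g_{ij} = ∂_k g_{ij} - Γ^m_{ki} g_{mj} - Γ^m_{kj} g_{im}:
∇_y g_{yy} = (0) - (x^2) - (x^2) = -2*x^2 ≠ 0
So the connection is not metric compatible (it is not the Levi-Civita connection).
False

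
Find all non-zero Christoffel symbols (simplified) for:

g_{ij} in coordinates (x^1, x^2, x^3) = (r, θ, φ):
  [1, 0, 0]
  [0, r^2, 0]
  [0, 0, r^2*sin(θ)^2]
Using Γ^k_{ij} = (1/2) g^{km} (∂_i g_{mj} + ∂_j g_{mi} - ∂_m g_{ij}); the metric is diagonal, so only the m = k term contributes.
Non-zero symbols (using the symmetry Γ^k_{ij} = Γ^k_{ji}):
Γ^r_{θ θ} = (1/2) g^{rr} (∂_θ g_{rθ} + ∂_θ g_{rθ} - ∂_r g_{θθ}) = (1/2)(1)((0) + (0) - (2*r)) = -r
Γ^r_{φ φ} = (1/2) g^{rr} (∂_φ g_{rφ} + ∂_φ g_{rφ} - ∂_r g_{φφ}) = (1/2)(1)((0) + (0) - (2*r*sin(θ)^2)) = -r*sin(θ)^2
Γ^θ_{r θ} = (1/2) g^{θθ} (∂_r g_{θθ} + ∂_θ g_{θr} - ∂_θ g_{rθ}) = (1/2)(1/r^2)((2*r) + (0) - (0)) = 1/r
Γ^θ_{φ φ} = (1/2) g^{θθ} (∂_φ g_{θφ} + ∂_φ g_{θφ} - ∂_θ g_{φφ}) = (1/2)(1/r^2)((0) + (0) - (r^2*sin(2*θ))) = -sin(2*θ)/2
Γ^φ_{r φ} = (1/2) g^{φφ} (∂_r g_{φφ} + ∂_φ g_{φr} - ∂_φ g_{rφ}) = (1/2)(1/(r^2*sin(θ)^2))((2*r*sin(θ)^2) + (0) - (0)) = 1/r
Γ^φ_{θ φ} = (1/2) g^{φφ} (∂_θ g_{φφ} + ∂_φ g_{φθ} - ∂_φ g_{θφ}) = (1/2)(1/(r^2*sin(θ)^2))((r^2*sin(2*θ)) + (0) - (0)) = 1/tan(θ)
All other Christoffel symbols are zero.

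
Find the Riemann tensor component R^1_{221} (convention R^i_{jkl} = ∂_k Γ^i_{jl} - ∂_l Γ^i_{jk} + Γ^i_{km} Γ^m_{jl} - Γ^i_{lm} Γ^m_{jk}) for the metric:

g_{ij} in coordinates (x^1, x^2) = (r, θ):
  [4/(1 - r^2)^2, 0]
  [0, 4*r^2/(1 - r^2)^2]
Non-zero Christoffel symbols (Γ^k_{ij} = Γ^k_{ji}):
Γ^r_{r r} = 2*r/(1 - r^2)
Γ^r_{θ θ} = (r^3 + r)/(r^2 - 1)
Γ^θ_{r θ} = (-r^2 - 1)/(r^3 - r)
R^r_{θ θ r} = ∂_θ Γ^r_{θ r} - ∂_r Γ^r_{θ θ} + Γ^r_{θ m} Γ^m_{θ r} - Γ^r_{r m} Γ^m_{θ θ}
  = (0) - ((r^4 - 4*r^2 - 1)/(r^2 - 1)^2) + (-(r^2 + 1)^2/(r^2 - 1)^2) - (-2*r^2*(r^2 + 1)/(r^2 - 1)^2) = 4*r^2/(r^2 - 1)^2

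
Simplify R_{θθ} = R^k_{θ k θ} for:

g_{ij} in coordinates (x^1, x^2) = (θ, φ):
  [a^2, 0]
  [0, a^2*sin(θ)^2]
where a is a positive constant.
Non-zero Christoffel symbols (Γ^k_{ij} = Γ^k_{ji}):
Γ^θ_{φ φ} = -sin(2*θ)/2
Γ^φ_{θ φ} = 1/tan(θ)
R^θ_{θ θ θ} = 0 (a repeated index in an antisymmetric pair)
R^φ_{θ φ θ} = ∂_φ Γ^φ_{θ θ} - ∂_θ Γ^φ_{θ φ} + Γ^φ_{φ m} Γ^m_{θ θ} - Γ^φ_{θ m} Γ^m_{θ φ}
  = (0) - (-1/sin(θ)^2) + (0) - (1/tan(θ)^2) = 1
R_{θθ} = R^θ_{θ θ θ} + R^φ_{θ φ θ} = (0) + (1) = 1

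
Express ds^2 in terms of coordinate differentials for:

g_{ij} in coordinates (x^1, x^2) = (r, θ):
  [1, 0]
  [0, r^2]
ds^2 = g_{ij} dx^i dx^j; only the non-zero components contribute.
ds^2 = dr^2 + r^2 dθ^2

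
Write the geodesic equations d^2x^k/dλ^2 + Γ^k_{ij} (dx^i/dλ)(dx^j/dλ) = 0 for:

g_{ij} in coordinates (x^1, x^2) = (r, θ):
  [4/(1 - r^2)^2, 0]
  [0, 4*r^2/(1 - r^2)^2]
Geodesic equation: d^2x^k/dλ^2 + Γ^k_{ij} (dx^i/dλ)(dx^j/dλ) = 0.
Non-zero Christoffel symbols:
Γ^r_{r r} = 2*r/(1 - r^2)
Γ^r_{θ θ} = (r^3 + r)/(r^2 - 1)
Γ^θ_{r θ} = (-r^2 - 1)/(r^3 - r)
Substituting (the symmetric pair Γ^k_{ij}, Γ^k_{ji} combines into a factor 2):
d^2r/dλ^2 + (2*r/(1 - r^2)) (dr/dλ)^2 + ((r^3 + r)/(r^2 - 1)) (dθ/dλ)^2 = 0
d^2θ/dλ^2 + ((-2*r^2 - 2)/(r^3 - r)) (dr/dλ)(dθ/dλ) = 0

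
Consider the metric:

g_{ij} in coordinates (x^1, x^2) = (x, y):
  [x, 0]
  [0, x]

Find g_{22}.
With x^1 = x, x^2 = y, g_{22} = g_{yy} is the row-2, column-2 entry of the matrix.
g_{22} = x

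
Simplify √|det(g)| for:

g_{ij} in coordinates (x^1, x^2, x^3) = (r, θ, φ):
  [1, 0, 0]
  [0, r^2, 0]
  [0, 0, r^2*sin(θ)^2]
det(g) = r^4*sin(θ)^2
√|det(g)| = r^2*sin(θ) (taking 0 < θ < π so that |sin(θ)| = sin(θ))
Volume element: dV = r^2*sin(θ) dr dθ dφ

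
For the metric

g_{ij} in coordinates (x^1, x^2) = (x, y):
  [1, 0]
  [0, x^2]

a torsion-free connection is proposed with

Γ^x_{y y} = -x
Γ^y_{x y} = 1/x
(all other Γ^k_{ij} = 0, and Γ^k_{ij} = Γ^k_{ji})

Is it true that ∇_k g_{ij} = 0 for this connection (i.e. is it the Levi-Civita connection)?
Using ∇_k g_{ij} = ∂_k g_{ij} - Γ^m_{ki} g_{mj} - Γ^m_{kj} g_{im}:
e.g. ∇_x g_{yy} = (2*x) - (x) - (x) = 0
Every component ∇_k g_{ij} vanishes: the connection is metric compatible.
Yes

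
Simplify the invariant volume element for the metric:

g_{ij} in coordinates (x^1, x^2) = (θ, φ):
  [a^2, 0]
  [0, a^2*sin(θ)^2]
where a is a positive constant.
det(g) = a^4*sin(θ)^2
√|det(g)| = a^2*sin(θ) (taking 0 < θ < π so that |sin(θ)| = sin(θ))
Volume element: dV = a^2*sin(θ) dθ dφ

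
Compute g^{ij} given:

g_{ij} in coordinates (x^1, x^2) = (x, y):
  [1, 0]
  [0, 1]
The metric is diagonal, so g^{ij} is diagonal with entries 1/g_{ii}: diag(1, 1).
g^{ij}:
  [1, 0]
  [0, 1]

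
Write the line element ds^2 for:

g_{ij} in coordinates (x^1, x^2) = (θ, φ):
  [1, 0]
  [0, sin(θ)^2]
ds^2 = g_{ij} dx^i dx^j; only the non-zero components contribute.
ds^2 = dθ^2 + sin(θ)^2 dφ^2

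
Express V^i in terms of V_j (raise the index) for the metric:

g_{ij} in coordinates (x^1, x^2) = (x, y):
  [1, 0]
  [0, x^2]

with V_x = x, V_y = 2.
Inverse metric (diagonal): g^{xx} = 1, g^{yy} = 1/x^2
V^i = g^{ij} V_j:
V^x = (1)(x) + (0)(2) = x
V^y = (0)(x) + (1/x^2)(2) = 2/x^2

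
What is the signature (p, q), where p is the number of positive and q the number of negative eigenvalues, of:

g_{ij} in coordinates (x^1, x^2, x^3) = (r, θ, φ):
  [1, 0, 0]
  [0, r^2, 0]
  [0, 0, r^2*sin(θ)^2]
The metric is diagonal, so its eigenvalues are the diagonal entries: 1, r^2, r^2*sin(θ)^2 (at a generic point, where coordinate-dependent entries are positive).
3 positive, 0 negative.
(3, 0) - Riemannian (positive definite)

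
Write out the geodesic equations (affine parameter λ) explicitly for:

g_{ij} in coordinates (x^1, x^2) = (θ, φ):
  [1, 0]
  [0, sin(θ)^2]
Geodesic equation: d^2x^k/dλ^2 + Γ^k_{ij} (dx^i/dλ)(dx^j/dλ) = 0.
Non-zero Christoffel symbols:
Γ^θ_{φ φ} = -sin(2*θ)/2
Γ^φ_{θ φ} = 1/tan(θ)
Substituting (the symmetric pair Γ^k_{ij}, Γ^k_{ji} combines into a factor 2):
d^2θ/dλ^2 - (sin(2*θ)/2) (dφ/dλ)^2 = 0
d^2φ/dλ^2 + (2/tan(θ)) (dθ/dλ)(dφ/dλ) = 0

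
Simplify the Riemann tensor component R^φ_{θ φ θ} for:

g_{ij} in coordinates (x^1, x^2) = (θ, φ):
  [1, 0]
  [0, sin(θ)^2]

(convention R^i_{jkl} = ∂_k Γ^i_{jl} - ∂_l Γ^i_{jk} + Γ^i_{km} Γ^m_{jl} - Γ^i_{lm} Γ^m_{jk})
Non-zero Christoffel symbols (Γ^k_{ij} = Γ^k_{ji}):
Γ^θ_{φ φ} = -sin(2*θ)/2
Γ^φ_{θ φ} = 1/tan(θ)
R^φ_{θ φ θ} = ∂_φ Γ^φ_{θ θ} - ∂_θ Γ^φ_{θ φ} + Γ^φ_{φ m} Γ^m_{θ θ} - Γ^φ_{θ m} Γ^m_{θ φ}
  = (0) - (-1/sin(θ)^2) + (0) - (1/tan(θ)^2) = 1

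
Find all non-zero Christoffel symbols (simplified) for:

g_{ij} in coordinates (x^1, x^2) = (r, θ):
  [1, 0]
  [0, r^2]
Using Γ^k_{ij} = (1/2) g^{km} (∂_i g_{mj} + ∂_j g_{mi} - ∂_m g_{ij}); the metric is diagonal, so only the m = k term contributes.
Non-zero symbols (using the symmetry Γ^k_{ij} = Γ^k_{ji}):
Γ^r_{θ θ} = (1/2) g^{rr} (∂_θ g_{rθ} + ∂_θ g_{rθ} - ∂_r g_{θθ}) = (1/2)(1)((0) + (0) - (2*r)) = -r
Γ^θ_{r θ} = (1/2) g^{θθ} (∂_r g_{θθ} + ∂_θ g_{θr} - ∂_θ g_{rθ}) = (1/2)(1/r^2)((2*r) + (0) - (0)) = 1/r
All other Christoffel symbols are zero.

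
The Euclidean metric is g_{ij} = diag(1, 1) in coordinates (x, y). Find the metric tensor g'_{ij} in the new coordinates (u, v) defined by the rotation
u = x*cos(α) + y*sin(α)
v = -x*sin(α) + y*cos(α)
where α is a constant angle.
Invert the transformation: x = u*cos(α) - v*sin(α), y = u*sin(α) + v*cos(α)
g'_{ij} = (∂x^k/∂x'^i)(∂x^l/∂x'^j) g_{kl}; with g_{kl} = δ_{kl} this is Σ_k (∂x^k/∂x'^i)(∂x^k/∂x'^j).
Jacobian: ∂x/∂u = cos(α), ∂x/∂v = -sin(α), ∂y/∂u = sin(α), ∂y/∂v = cos(α)
g'_{uu} = (cos(α))(cos(α)) + (sin(α))(sin(α)) = 1
g'_{uv} = (cos(α))(-sin(α)) + (sin(α))(cos(α)) = 0
g'_{vv} = (-sin(α))(-sin(α)) + (cos(α))(cos(α)) = 1
g'_{ij} = diag(1, 1)
The Euclidean metric is invariant under rotations.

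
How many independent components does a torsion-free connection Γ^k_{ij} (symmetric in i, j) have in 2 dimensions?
Γ^k_{ij} has n choices for the upper index and n(n+1)/2 independent symmetric lower index pairs.
Total = 2 × 2×3/2 = 2 × 3 = 6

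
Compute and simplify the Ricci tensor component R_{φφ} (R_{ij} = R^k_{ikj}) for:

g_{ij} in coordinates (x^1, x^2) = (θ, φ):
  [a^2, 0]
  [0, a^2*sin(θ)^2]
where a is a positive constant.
Non-zero Christoffel symbols (Γ^k_{ij} = Γ^k_{ji}):
Γ^θ_{φ φ} = -sin(2*θ)/2
Γ^φ_{θ φ} = 1/tan(θ)
R^θ_{φ θ φ} = ∂_θ Γ^θ_{φ φ} - ∂_φ Γ^θ_{φ θ} + Γ^θ_{θ m} Γ^m_{φ φ} - Γ^θ_{φ m} Γ^m_{φ θ}
  = (-cos(2*θ)) - (0) + (0) - (-cos(θ)^2) = sin(θ)^2
R^φ_{φ φ φ} = 0 (a repeated index in an antisymmetric pair)
R_{φφ} = R^θ_{φ θ φ} + R^φ_{φ φ φ} = (sin(θ)^2) + (0) = sin(θ)^2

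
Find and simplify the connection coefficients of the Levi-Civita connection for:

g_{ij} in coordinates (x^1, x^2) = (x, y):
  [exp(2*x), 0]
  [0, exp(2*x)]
Using Γ^k_{ij} = (1/2) g^{km} (∂_i g_{mj} + ∂_j g_{mi} - ∂_m g_{ij}); the metric is diagonal, so only the m = k term contributes.
Non-zero symbols (using the symmetry Γ^k_{ij} = Γ^k_{ji}):
Γ^x_{x x} = (1/2) g^{xx} (∂_x g_{xx} + ∂_x g_{xx} - ∂_x g_{xx}) = (1/2)(exp(-2*x))((2*exp(2*x)) + (2*exp(2*x)) - (2*exp(2*x))) = 1
Γ^x_{y y} = (1/2) g^{xx} (∂_y g_{xy} + ∂_y g_{xy} - ∂_x g_{yy}) = (1/2)(exp(-2*x))((0) + (0) - (2*exp(2*x))) = -1
Γ^y_{x y} = (1/2) g^{yy} (∂_x g_{yy} + ∂_y g_{yx} - ∂_y g_{xy}) = (1/2)(exp(-2*x))((2*exp(2*x)) + (0) - (0)) = 1
All other Christoffel symbols are zero.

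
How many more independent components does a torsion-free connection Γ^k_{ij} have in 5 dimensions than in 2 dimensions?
Independent components in n dimensions: n × n(n+1)/2 = n^2(n+1)/2.
5D: 5 × 15 = 75
2D: 2 × 3 = 6
Difference = 75 - 6 = 69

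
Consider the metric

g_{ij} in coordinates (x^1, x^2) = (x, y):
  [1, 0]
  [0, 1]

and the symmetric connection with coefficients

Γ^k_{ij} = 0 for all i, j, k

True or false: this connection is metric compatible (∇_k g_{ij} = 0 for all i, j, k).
Using ∇_k g_{ij} = ∂_k g_{ij} - Γ^m_{ki} g_{mj} - Γ^m_{kj} g_{im}:
e.g. ∇_y g_{xy} = (0) - (0) - (0) = 0
Every component ∇_k g_{ij} vanishes: the connection is metric compatible.
True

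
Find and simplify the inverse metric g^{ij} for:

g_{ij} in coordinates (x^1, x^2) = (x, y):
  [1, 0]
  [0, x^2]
The metric is diagonal, so g^{ij} is diagonal with entries 1/g_{ii}: diag(1, 1/(x^2)).
g^{ij}:
  [1, 0]
  [0, 1/x^2]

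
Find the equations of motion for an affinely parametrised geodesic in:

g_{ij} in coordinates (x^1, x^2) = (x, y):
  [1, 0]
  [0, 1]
Geodesic equation: d^2x^k/dλ^2 + Γ^k_{ij} (dx^i/dλ)(dx^j/dλ) = 0.
All Christoffel symbols vanish, so the geodesics are straight lines:
d^2x/dλ^2 = 0
d^2y/dλ^2 = 0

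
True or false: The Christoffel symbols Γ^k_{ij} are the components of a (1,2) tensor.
Under a change of coordinates Γ picks up an inhomogeneous term ∂²x/∂x'∂x'; e.g. Γ = 0 in Cartesian coordinates but Γ^r_{θθ} = -r in polar coordinates on the same flat plane.
False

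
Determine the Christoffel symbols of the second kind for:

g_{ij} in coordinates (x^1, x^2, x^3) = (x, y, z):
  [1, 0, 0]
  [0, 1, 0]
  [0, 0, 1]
Using Γ^k_{ij} = (1/2) g^{km} (∂_i g_{mj} + ∂_j g_{mi} - ∂_m g_{ij}); the metric is diagonal, so only the m = k term contributes.
Every metric component is constant, so all ∂_m g_{ij} = 0 and every Christoffel symbol vanishes.
All Christoffel symbols are zero.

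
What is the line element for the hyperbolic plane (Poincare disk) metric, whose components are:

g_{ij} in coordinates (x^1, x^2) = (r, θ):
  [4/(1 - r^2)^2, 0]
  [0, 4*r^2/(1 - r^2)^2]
ds^2 = g_{ij} dx^i dx^j; only the non-zero components contribute.
ds^2 = (4/(1 - r^2)^2) dr^2 + (4*r^2/(1 - r^2)^2) dθ^2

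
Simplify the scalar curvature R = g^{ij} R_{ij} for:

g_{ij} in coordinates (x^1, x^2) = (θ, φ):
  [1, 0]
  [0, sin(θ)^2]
Non-zero Christoffel symbols (Γ^k_{ij} = Γ^k_{ji}):
Γ^θ_{φ φ} = -sin(2*θ)/2
Γ^φ_{θ φ} = 1/tan(θ)
Ricci tensor (R_{ij} = R^k_{ikj}): R_{θθ} = 1, R_{θφ} = 0, R_{φφ} = sin(θ)^2
Inverse metric: g^{θθ} = 1, g^{φφ} = 1/sin(θ)^2
R = g^{ij} R_{ij} = (1)(1) + (1/sin(θ)^2)(sin(θ)^2) = 2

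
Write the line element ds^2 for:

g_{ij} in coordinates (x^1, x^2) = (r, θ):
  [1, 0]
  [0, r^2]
ds^2 = g_{ij} dx^i dx^j; only the non-zero components contribute.
ds^2 = dr^2 + r^2 dθ^2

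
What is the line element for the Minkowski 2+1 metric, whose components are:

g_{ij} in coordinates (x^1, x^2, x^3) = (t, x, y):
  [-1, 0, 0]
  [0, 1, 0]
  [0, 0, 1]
ds^2 = g_{ij} dx^i dx^j; only the non-zero components contribute.
ds^2 = -dt^2 + dx^2 + dy^2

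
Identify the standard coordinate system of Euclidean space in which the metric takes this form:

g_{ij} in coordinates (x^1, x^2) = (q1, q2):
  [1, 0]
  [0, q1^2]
The line element ds^2 = dq1^2 + q1^2 dq2^2 is dr^2 + r^2 dθ^2 with q1 = r, q2 = θ.
polar coordinates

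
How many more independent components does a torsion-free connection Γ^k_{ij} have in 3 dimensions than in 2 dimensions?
Independent components in n dimensions: n × n(n+1)/2 = n^2(n+1)/2.
3D: 3 × 6 = 18
2D: 2 × 3 = 6
Difference = 18 - 6 = 12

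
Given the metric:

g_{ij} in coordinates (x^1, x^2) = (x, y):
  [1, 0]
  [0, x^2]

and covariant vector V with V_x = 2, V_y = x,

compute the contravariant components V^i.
Inverse metric (diagonal): g^{xx} = 1, g^{yy} = 1/x^2
V^i = g^{ij} V_j:
V^x = (1)(2) + (0)(x) = 2
V^y = (0)(2) + (1/x^2)(x) = 1/x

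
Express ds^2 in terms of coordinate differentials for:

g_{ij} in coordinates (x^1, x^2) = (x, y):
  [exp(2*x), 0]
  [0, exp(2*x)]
ds^2 = g_{ij} dx^i dx^j; only the non-zero components contribute.
ds^2 = exp(2*x) dx^2 + exp(2*x) dy^2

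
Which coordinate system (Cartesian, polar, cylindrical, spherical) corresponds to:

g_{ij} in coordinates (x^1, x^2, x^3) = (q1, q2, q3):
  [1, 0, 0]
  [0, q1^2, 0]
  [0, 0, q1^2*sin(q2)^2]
The line element ds^2 = dq1^2 + q1^2 dq2^2 + q1^2 sin(q2)^2 dq3^2 is dr^2 + r^2 dθ^2 + r^2 sin(θ)^2 dφ^2 with q1 = r, q2 = θ, q3 = φ.
spherical coordinates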